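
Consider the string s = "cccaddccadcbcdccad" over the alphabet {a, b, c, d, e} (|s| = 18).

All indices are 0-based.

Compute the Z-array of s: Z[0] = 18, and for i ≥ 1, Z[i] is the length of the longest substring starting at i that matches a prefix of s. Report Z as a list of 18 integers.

Z[0]=18
i=1: i≥r, start 0; Z[1]=2 grow→box=[1,3)
i=2: min(r-i=1, Z[1]=2)=1; Z[2]=1
i=3: i≥r, start 0; Z[3]=0
i=4: i≥r, start 0; Z[4]=0
i=5: i≥r, start 0; Z[5]=0
i=6: i≥r, start 0; Z[6]=2 grow→box=[6,8)
i=7: min(r-i=1, Z[1]=2)=1; Z[7]=1
i=8: i≥r, start 0; Z[8]=0
i=9: i≥r, start 0; Z[9]=0
i=10: i≥r, start 0; Z[10]=1 grow→box=[10,11)
i=11: i≥r, start 0; Z[11]=0
i=12: i≥r, start 0; Z[12]=1 grow→box=[12,13)
i=13: i≥r, start 0; Z[13]=0
i=14: i≥r, start 0; Z[14]=2 grow→box=[14,16)
i=15: min(r-i=1, Z[1]=2)=1; Z[15]=1
i=16: i≥r, start 0; Z[16]=0
i=17: i≥r, start 0; Z[17]=0

[18, 2, 1, 0, 0, 0, 2, 1, 0, 0, 1, 0, 1, 0, 2, 1, 0, 0]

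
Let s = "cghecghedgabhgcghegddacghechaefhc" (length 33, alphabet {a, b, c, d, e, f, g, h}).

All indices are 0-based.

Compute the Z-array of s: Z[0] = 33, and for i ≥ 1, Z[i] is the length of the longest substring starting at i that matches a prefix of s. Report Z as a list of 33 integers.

Z[0]=33
i=1: outside box; Z[1]=0
i=2: outside box; Z[2]=0
i=3: outside box; Z[3]=0
i=4: outside box; Z[4]=4 extend→box=[4,8)
i=5: min(r-i=3, Z[1]=0)=0; Z[5]=0
i=6: min(r-i=2, Z[2]=0)=0; Z[6]=0
i=7: min(r-i=1, Z[3]=0)=0; Z[7]=0
i=8: outside box; Z[8]=0
i=9: outside box; Z[9]=0
i=10: outside box; Z[10]=0
i=11: outside box; Z[11]=0
i=12: outside box; Z[12]=0
i=13: outside box; Z[13]=0
i=14: outside box; Z[14]=4 extend→box=[14,18)
i=15: min(r-i=3, Z[1]=0)=0; Z[15]=0
i=16: min(r-i=2, Z[2]=0)=0; Z[16]=0
i=17: min(r-i=1, Z[3]=0)=0; Z[17]=0
i=18: outside box; Z[18]=0
i=19: outside box; Z[19]=0
i=20: outside box; Z[20]=0
i=21: outside box; Z[21]=0
i=22: outside box; Z[22]=5 extend→box=[22,27)
i=23: min(r-i=4, Z[1]=0)=0; Z[23]=0
i=24: min(r-i=3, Z[2]=0)=0; Z[24]=0
i=25: min(r-i=2, Z[3]=0)=0; Z[25]=0
i=26: min(r-i=1, Z[4]=4)=1; Z[26]=1
i=27: outside box; Z[27]=0
i=28: outside box; Z[28]=0
i=29: outside box; Z[29]=0
i=30: outside box; Z[30]=0
i=31: outside box; Z[31]=0
i=32: outside box; Z[32]=1 extend→box=[32,33)

[33, 0, 0, 0, 4, 0, 0, 0, 0, 0, 0, 0, 0, 0, 4, 0, 0, 0, 0, 0, 0, 0, 5, 0, 0, 0, 1, 0, 0, 0, 0, 0, 1]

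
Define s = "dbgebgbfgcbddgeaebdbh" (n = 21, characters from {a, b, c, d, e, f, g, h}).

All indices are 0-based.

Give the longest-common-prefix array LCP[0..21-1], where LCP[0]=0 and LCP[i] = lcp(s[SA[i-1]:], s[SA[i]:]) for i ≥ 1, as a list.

[0, 0, 2, 1, 1, 2, 1, 0, 0, 2, 1, 1, 0, 1, 2, 0, 0, 1, 1, 2, 0]

sorted suffixes:
  #0 SA[0]=15  'aebdbh'
  #1 SA[1]=17  'bdbh'
  #2 SA[2]=10  'bddgeaebdbh'
  #3 SA[3]=6  'bfgcbddgeaebdbh'
  #4 SA[4]=4  'bgbfgcbddgeaebdbh'
  #5 SA[5]=1  'bgebgbfgcbddgeaebdbh'
  #6 SA[6]=19  'bh'
  #7 SA[7]=9  'cbddgeaebdbh'
  #8 SA[8]=0  'dbgebgbfgcbddgeaebdbh'
  #9 SA[9]=18  'dbh'
  #10 SA[10]=11  'ddgeaebdbh'
  #11 SA[11]=12  'dgeaebdbh'
  #12 SA[12]=14  'eaebdbh'
  #13 SA[13]=16  'ebdbh'
  #14 SA[14]=3  'ebgbfgcbddgeaebdbh'
  #15 SA[15]=7  'fgcbddgeaebdbh'
  #16 SA[16]=5  'gbfgcbddgeaebdbh'
  #17 SA[17]=8  'gcbddgeaebdbh'
  #18 SA[18]=13  'geaebdbh'
  #19 SA[19]=2  'gebgbfgcbddgeaebdbh'
  #20 SA[20]=20  'h'

SA = [15, 17, 10, 6, 4, 1, 19, 9, 0, 18, 11, 12, 14, 16, 3, 7, 5, 8, 13, 2, 20]
rank  pair      lcp
   1  s[15:],s[17:]  0  ''
   2  s[17:],s[10:]  2  'bd'
   3  s[10:],s[6:]  1  'b'
   4  s[6:],s[4:]  1  'b'
   5  s[4:],s[1:]  2  'bg'
   6  s[1:],s[19:]  1  'b'
   7  s[19:],s[9:]  0  ''
   8  s[9:],s[0:]  0  ''
   9  s[0:],s[18:]  2  'db'
  10  s[18:],s[11:]  1  'd'
  11  s[11:],s[12:]  1  'd'
  12  s[12:],s[14:]  0  ''
  13  s[14:],s[16:]  1  'e'
  14  s[16:],s[3:]  2  'eb'
  15  s[3:],s[7:]  0  ''
  16  s[7:],s[5:]  0  ''
  17  s[5:],s[8:]  1  'g'
  18  s[8:],s[13:]  1  'g'
  19  s[13:],s[2:]  2  'ge'
  20  s[2:],s[20:]  0  ''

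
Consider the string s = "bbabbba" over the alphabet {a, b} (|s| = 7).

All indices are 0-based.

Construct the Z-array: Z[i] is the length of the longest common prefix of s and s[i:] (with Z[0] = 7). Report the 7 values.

[7, 1, 0, 2, 3, 1, 0]

Z[0]=7
i=1: i≥r, start 0; Z[1]=1 extend→box=[1,2)
i=2: i≥r, start 0; Z[2]=0
i=3: i≥r, start 0; Z[3]=2 extend→box=[3,5)
i=4: min(r-i=1, Z[1]=1)=1; Z[4]=3 extend→box=[4,7)
i=5: min(r-i=2, Z[1]=1)=1; Z[5]=1
i=6: min(r-i=1, Z[2]=0)=0; Z[6]=0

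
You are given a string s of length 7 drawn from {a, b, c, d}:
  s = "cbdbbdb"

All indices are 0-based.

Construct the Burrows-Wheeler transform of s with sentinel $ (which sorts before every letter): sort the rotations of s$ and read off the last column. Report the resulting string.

rank  rotation  last
    0  $cbdbbdb  b
    1  b$cbdbbd  d
    2  bbdb$cbd  d
    3  bdb$cbdb  b
    4  bdbbdb$c  c
    5  cbdbbdb$  $
    6  db$cbdbb  b
    7  dbbdb$cb  b

bddbc$bb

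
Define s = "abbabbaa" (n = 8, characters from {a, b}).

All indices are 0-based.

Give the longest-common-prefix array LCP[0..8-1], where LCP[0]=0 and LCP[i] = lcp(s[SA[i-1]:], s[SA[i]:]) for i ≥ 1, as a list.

rank | idx | suffix
   0 |   7 | a
   1 |   6 | aa
   2 |   3 | abbaa
   3 |   0 | abbabbaa
   4 |   5 | baa
   5 |   2 | babbaa
   6 |   4 | bbaa
   7 |   1 | bbabbaa

SA = [7, 6, 3, 0, 5, 2, 4, 1]
rank  pair      lcp
   1  s[7:],s[6:]  1  'a'
   2  s[6:],s[3:]  1  'a'
   3  s[3:],s[0:]  4  'abba'
   4  s[0:],s[5:]  0  ''
   5  s[5:],s[2:]  2  'ba'
   6  s[2:],s[4:]  1  'b'
   7  s[4:],s[1:]  3  'bba'

[0, 1, 1, 4, 0, 2, 1, 3]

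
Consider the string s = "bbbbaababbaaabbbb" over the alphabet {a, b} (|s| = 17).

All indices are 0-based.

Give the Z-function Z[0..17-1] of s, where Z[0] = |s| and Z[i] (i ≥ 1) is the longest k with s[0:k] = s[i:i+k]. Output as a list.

[17, 3, 2, 1, 0, 0, 1, 0, 2, 1, 0, 0, 0, 4, 3, 2, 1]

Z[0]=17
i=1: outside box; Z[1]=3 scan→box=[1,4)
i=2: min(r-i=2, Z[1]=3)=2; Z[2]=2
i=3: min(r-i=1, Z[2]=2)=1; Z[3]=1
i=4: outside box; Z[4]=0
i=5: outside box; Z[5]=0
i=6: outside box; Z[6]=1 scan→box=[6,7)
i=7: outside box; Z[7]=0
i=8: outside box; Z[8]=2 scan→box=[8,10)
i=9: min(r-i=1, Z[1]=3)=1; Z[9]=1
i=10: outside box; Z[10]=0
i=11: outside box; Z[11]=0
i=12: outside box; Z[12]=0
i=13: outside box; Z[13]=4 scan→box=[13,17)
i=14: min(r-i=3, Z[1]=3)=3; Z[14]=3
i=15: min(r-i=2, Z[2]=2)=2; Z[15]=2
i=16: min(r-i=1, Z[3]=1)=1; Z[16]=1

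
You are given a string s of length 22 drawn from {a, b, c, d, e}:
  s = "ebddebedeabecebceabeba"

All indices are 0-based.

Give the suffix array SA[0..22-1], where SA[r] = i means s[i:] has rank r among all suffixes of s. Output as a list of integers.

rank→(start, suffix):
  0 → (21, 'a')
  1 → (17, 'abeba')
  2 → (9, 'abecebceabeba')
  3 → (20, 'ba')
  4 → (14, 'bceabeba')
  5 → (1, 'bddebedeabecebceabeba')
  6 → (18, 'beba')
  7 → (10, 'becebceabeba')
  8 → (5, 'bedeabecebceabeba')
  9 → (15, 'ceabeba')
  10 → (12, 'cebceabeba')
  11 → (2, 'ddebedeabecebceabeba')
  12 → (7, 'deabecebceabeba')
  13 → (3, 'debedeabecebceabeba')
  14 → (16, 'eabeba')
  15 → (8, 'eabecebceabeba')
  16 → (19, 'eba')
  17 → (13, 'ebceabeba')
  18 → (0, 'ebddebedeabecebceabeba')
  19 → (4, 'ebedeabecebceabeba')
  20 → (11, 'ecebceabeba')
  21 → (6, 'edeabecebceabeba')

[21, 17, 9, 20, 14, 1, 18, 10, 5, 15, 12, 2, 7, 3, 16, 8, 19, 13, 0, 4, 11, 6]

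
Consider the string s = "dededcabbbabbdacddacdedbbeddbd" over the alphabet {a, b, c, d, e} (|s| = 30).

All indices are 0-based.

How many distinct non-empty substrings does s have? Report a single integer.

rank→(start, suffix):
  0 → (6, 'abbbabbdacddacdedbbeddbd')
  1 → (10, 'abbdacddacdedbbeddbd')
  2 → (14, 'acddacdedbbeddbd')
  3 → (18, 'acdedbbeddbd')
  4 → (9, 'babbdacddacdedbbeddbd')
  5 → (8, 'bbabbdacddacdedbbeddbd')
  6 → (7, 'bbbabbdacddacdedbbeddbd')
  7 → (11, 'bbdacddacdedbbeddbd')
  8 → (23, 'bbeddbd')
  9 → (28, 'bd')
  10 → (12, 'bdacddacdedbbeddbd')
  11 → (24, 'beddbd')
  12 → (5, 'cabbbabbdacddacdedbbeddbd')
  13 → (15, 'cddacdedbbeddbd')
  14 → (19, 'cdedbbeddbd')
  15 → (29, 'd')
  16 → (13, 'dacddacdedbbeddbd')
  17 → (17, 'dacdedbbeddbd')
  18 → (22, 'dbbeddbd')
  19 → (27, 'dbd')
  20 → (4, 'dcabbbabbdacddacdedbbeddbd')
  21 → (16, 'ddacdedbbeddbd')
  22 → (26, 'ddbd')
  23 → (20, 'dedbbeddbd')
  24 → (2, 'dedcabbbabbdacddacdedbbeddbd')
  25 → (0, 'dededcabbbabbdacddacdedbbeddbd')
  26 → (21, 'edbbeddbd')
  27 → (3, 'edcabbbabbdacddacdedbbeddbd')
  28 → (25, 'eddbd')
  29 → (1, 'ededcabbbabbdacddacdedbbeddbd')

SA = [6, 10, 14, 18, 9, 8, 7, 11, 23, 28, 12, 24, 5, 15, 19, 29, 13, 17, 22, 27, 4, 16, 26, 20, 2, 0, 21, 3, 25, 1]
i: (SA[i-1],SA[i]) lcp shared
  1: (6,10) 3 'abb'
  2: (10,14) 1 'a'
  3: (14,18) 3 'acd'
  4: (18,9) 0 ''
  5: (9,8) 1 'b'
  6: (8,7) 2 'bb'
  7: (7,11) 2 'bb'
  8: (11,23) 2 'bb'
  9: (23,28) 1 'b'
  10: (28,12) 2 'bd'
  11: (12,24) 1 'b'
  12: (24,5) 0 ''
  13: (5,15) 1 'c'
  14: (15,19) 2 'cd'
  15: (19,29) 0 ''
  16: (29,13) 1 'd'
  17: (13,17) 4 'dacd'
  18: (17,22) 1 'd'
  19: (22,27) 2 'db'
  20: (27,4) 1 'd'
  21: (4,16) 1 'd'
  22: (16,26) 2 'dd'
  23: (26,20) 1 'd'
  24: (20,2) 3 'ded'
  25: (2,0) 3 'ded'
  26: (0,21) 0 ''
  27: (21,3) 2 'ed'
  28: (3,25) 2 'ed'
  29: (25,1) 2 'ed'

n(n+1)/2 = 30·31/2 = 465
Σ LCP = 0 + 3 + 1 + 3 + 0 + 1 + 2 + 2 + 2 + 1 + 2 + 1 + 0 + 1 + 2 + 0 + 1 + 4 + 1 + 2 + 1 + 1 + 2 + 1 + 3 + 3 + 0 + 2 + 2 + 2 = 46
distinct = 465 − 46 = 419

419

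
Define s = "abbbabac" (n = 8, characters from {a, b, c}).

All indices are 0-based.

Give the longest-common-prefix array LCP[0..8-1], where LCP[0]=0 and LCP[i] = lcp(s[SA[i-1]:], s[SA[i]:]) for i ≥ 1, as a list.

[0, 2, 1, 0, 2, 1, 2, 0]

sorted suffixes:
  #0 SA[0]=4  'abac'
  #1 SA[1]=0  'abbbabac'
  #2 SA[2]=6  'ac'
  #3 SA[3]=3  'babac'
  #4 SA[4]=5  'bac'
  #5 SA[5]=2  'bbabac'
  #6 SA[6]=1  'bbbabac'
  #7 SA[7]=7  'c'

SA = [4, 0, 6, 3, 5, 2, 1, 7]
i: (SA[i-1],SA[i]) lcp shared
  1: (4,0) 2 'ab'
  2: (0,6) 1 'a'
  3: (6,3) 0 ''
  4: (3,5) 2 'ba'
  5: (5,2) 1 'b'
  6: (2,1) 2 'bb'
  7: (1,7) 0 ''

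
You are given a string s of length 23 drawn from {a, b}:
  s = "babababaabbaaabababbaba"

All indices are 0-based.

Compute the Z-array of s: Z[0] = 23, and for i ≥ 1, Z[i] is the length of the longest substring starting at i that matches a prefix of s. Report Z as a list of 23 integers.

[23, 0, 6, 0, 4, 0, 2, 0, 0, 1, 2, 0, 0, 0, 5, 0, 3, 0, 1, 4, 0, 2, 0]

Z[0]=23
i=1: outside box; Z[1]=0
i=2: outside box; Z[2]=6 scan→box=[2,8)
i=3: min(r-i=5, Z[1]=0)=0; Z[3]=0
i=4: min(r-i=4, Z[2]=6)=4; Z[4]=4
i=5: min(r-i=3, Z[3]=0)=0; Z[5]=0
i=6: min(r-i=2, Z[4]=4)=2; Z[6]=2
i=7: min(r-i=1, Z[5]=0)=0; Z[7]=0
i=8: outside box; Z[8]=0
i=9: outside box; Z[9]=1 scan→box=[9,10)
i=10: outside box; Z[10]=2 scan→box=[10,12)
i=11: min(r-i=1, Z[1]=0)=0; Z[11]=0
i=12: outside box; Z[12]=0
i=13: outside box; Z[13]=0
i=14: outside box; Z[14]=5 scan→box=[14,19)
i=15: min(r-i=4, Z[1]=0)=0; Z[15]=0
i=16: min(r-i=3, Z[2]=6)=3; Z[16]=3
i=17: min(r-i=2, Z[3]=0)=0; Z[17]=0
i=18: min(r-i=1, Z[4]=4)=1; Z[18]=1
i=19: outside box; Z[19]=4 scan→box=[19,23)
i=20: min(r-i=3, Z[1]=0)=0; Z[20]=0
i=21: min(r-i=2, Z[2]=6)=2; Z[21]=2
i=22: min(r-i=1, Z[3]=0)=0; Z[22]=0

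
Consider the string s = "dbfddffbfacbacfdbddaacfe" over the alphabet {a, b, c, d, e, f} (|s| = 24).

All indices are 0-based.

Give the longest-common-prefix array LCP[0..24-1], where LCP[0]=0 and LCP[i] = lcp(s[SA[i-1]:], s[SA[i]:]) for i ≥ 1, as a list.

sorted suffixes:
  #0 SA[0]=19  'aacfe'
  #1 SA[1]=9  'acbacfdbddaacfe'
  #2 SA[2]=12  'acfdbddaacfe'
  #3 SA[3]=20  'acfe'
  #4 SA[4]=11  'bacfdbddaacfe'
  #5 SA[5]=16  'bddaacfe'
  #6 SA[6]=7  'bfacbacfdbddaacfe'
  #7 SA[7]=1  'bfddffbfacbacfdbddaacfe'
  #8 SA[8]=10  'cbacfdbddaacfe'
  #9 SA[9]=13  'cfdbddaacfe'
  #10 SA[10]=21  'cfe'
  #11 SA[11]=18  'daacfe'
  #12 SA[12]=15  'dbddaacfe'
  #13 SA[13]=0  'dbfddffbfacbacfdbddaacfe'
  #14 SA[14]=17  'ddaacfe'
  #15 SA[15]=3  'ddffbfacbacfdbddaacfe'
  #16 SA[16]=4  'dffbfacbacfdbddaacfe'
  #17 SA[17]=23  'e'
  #18 SA[18]=8  'facbacfdbddaacfe'
  #19 SA[19]=6  'fbfacbacfdbddaacfe'
  #20 SA[20]=14  'fdbddaacfe'
  #21 SA[21]=2  'fddffbfacbacfdbddaacfe'
  #22 SA[22]=22  'fe'
  #23 SA[23]=5  'ffbfacbacfdbddaacfe'

SA = [19, 9, 12, 20, 11, 16, 7, 1, 10, 13, 21, 18, 15, 0, 17, 3, 4, 23, 8, 6, 14, 2, 22, 5]
[i] adj suffixes → lcp
  [1] 19/9 → 1 ('a')
  [2] 9/12 → 2 ('ac')
  [3] 12/20 → 3 ('acf')
  [4] 20/11 → 0 ('')
  [5] 11/16 → 1 ('b')
  [6] 16/7 → 1 ('b')
  [7] 7/1 → 2 ('bf')
  [8] 1/10 → 0 ('')
  [9] 10/13 → 1 ('c')
  [10] 13/21 → 2 ('cf')
  [11] 21/18 → 0 ('')
  [12] 18/15 → 1 ('d')
  [13] 15/0 → 2 ('db')
  [14] 0/17 → 1 ('d')
  [15] 17/3 → 2 ('dd')
  [16] 3/4 → 1 ('d')
  [17] 4/23 → 0 ('')
  [18] 23/8 → 0 ('')
  [19] 8/6 → 1 ('f')
  [20] 6/14 → 1 ('f')
  [21] 14/2 → 2 ('fd')
  [22] 2/22 → 1 ('f')
  [23] 22/5 → 1 ('f')

[0, 1, 2, 3, 0, 1, 1, 2, 0, 1, 2, 0, 1, 2, 1, 2, 1, 0, 0, 1, 1, 2, 1, 1]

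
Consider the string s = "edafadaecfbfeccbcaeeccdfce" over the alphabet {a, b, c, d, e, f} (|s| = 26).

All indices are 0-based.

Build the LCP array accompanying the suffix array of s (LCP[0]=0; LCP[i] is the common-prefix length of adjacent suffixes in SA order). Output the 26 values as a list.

[0, 1, 2, 1, 0, 1, 0, 1, 1, 2, 1, 1, 1, 0, 2, 1, 0, 1, 3, 2, 1, 1, 0, 1, 1, 1]

rank→(start, suffix):
  0 → (4, 'adaecfbfeccbcaeeccdfce')
  1 → (6, 'aecfbfeccbcaeeccdfce')
  2 → (17, 'aeeccdfce')
  3 → (2, 'afadaecfbfeccbcaeeccdfce')
  4 → (15, 'bcaeeccdfce')
  5 → (10, 'bfeccbcaeeccdfce')
  6 → (16, 'caeeccdfce')
  7 → (14, 'cbcaeeccdfce')
  8 → (13, 'ccbcaeeccdfce')
  9 → (20, 'ccdfce')
  10 → (21, 'cdfce')
  11 → (24, 'ce')
  12 → (8, 'cfbfeccbcaeeccdfce')
  13 → (5, 'daecfbfeccbcaeeccdfce')
  14 → (1, 'dafadaecfbfeccbcaeeccdfce')
  15 → (22, 'dfce')
  16 → (25, 'e')
  17 → (12, 'eccbcaeeccdfce')
  18 → (19, 'eccdfce')
  19 → (7, 'ecfbfeccbcaeeccdfce')
  20 → (0, 'edafadaecfbfeccbcaeeccdfce')
  21 → (18, 'eeccdfce')
  22 → (3, 'fadaecfbfeccbcaeeccdfce')
  23 → (9, 'fbfeccbcaeeccdfce')
  24 → (23, 'fce')
  25 → (11, 'feccbcaeeccdfce')

SA = [4, 6, 17, 2, 15, 10, 16, 14, 13, 20, 21, 24, 8, 5, 1, 22, 25, 12, 19, 7, 0, 18, 3, 9, 23, 11]
[i] adj suffixes → lcp
  [1] 4/6 → 1 ('a')
  [2] 6/17 → 2 ('ae')
  [3] 17/2 → 1 ('a')
  [4] 2/15 → 0 ('')
  [5] 15/10 → 1 ('b')
  [6] 10/16 → 0 ('')
  [7] 16/14 → 1 ('c')
  [8] 14/13 → 1 ('c')
  [9] 13/20 → 2 ('cc')
  [10] 20/21 → 1 ('c')
  [11] 21/24 → 1 ('c')
  [12] 24/8 → 1 ('c')
  [13] 8/5 → 0 ('')
  [14] 5/1 → 2 ('da')
  [15] 1/22 → 1 ('d')
  [16] 22/25 → 0 ('')
  [17] 25/12 → 1 ('e')
  [18] 12/19 → 3 ('ecc')
  [19] 19/7 → 2 ('ec')
  [20] 7/0 → 1 ('e')
  [21] 0/18 → 1 ('e')
  [22] 18/3 → 0 ('')
  [23] 3/9 → 1 ('f')
  [24] 9/23 → 1 ('f')
  [25] 23/11 → 1 ('f')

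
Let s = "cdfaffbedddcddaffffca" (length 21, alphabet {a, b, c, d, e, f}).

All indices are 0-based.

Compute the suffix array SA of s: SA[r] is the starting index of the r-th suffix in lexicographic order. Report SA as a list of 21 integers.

rank→(start, suffix):
  0 → (20, 'a')
  1 → (3, 'affbedddcddaffffca')
  2 → (14, 'affffca')
  3 → (6, 'bedddcddaffffca')
  4 → (19, 'ca')
  5 → (11, 'cddaffffca')
  6 → (0, 'cdfaffbedddcddaffffca')
  7 → (13, 'daffffca')
  8 → (10, 'dcddaffffca')
  9 → (12, 'ddaffffca')
  10 → (9, 'ddcddaffffca')
  11 → (8, 'dddcddaffffca')
  12 → (1, 'dfaffbedddcddaffffca')
  13 → (7, 'edddcddaffffca')
  14 → (2, 'faffbedddcddaffffca')
  15 → (5, 'fbedddcddaffffca')
  16 → (18, 'fca')
  17 → (4, 'ffbedddcddaffffca')
  18 → (17, 'ffca')
  19 → (16, 'fffca')
  20 → (15, 'ffffca')

[20, 3, 14, 6, 19, 11, 0, 13, 10, 12, 9, 8, 1, 7, 2, 5, 18, 4, 17, 16, 15]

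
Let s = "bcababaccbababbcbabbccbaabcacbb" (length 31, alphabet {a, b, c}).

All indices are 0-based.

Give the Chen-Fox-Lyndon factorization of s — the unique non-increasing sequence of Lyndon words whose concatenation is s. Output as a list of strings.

["bc", "ababaccbababbcbabbccb", "aabcacbb"]

emit factor 1: 'bc' (i=0, period=2)
emit factor 2: 'ababaccbababbcbabbccb' (i=2, period=21)
emit factor 3: 'aabcacbb' (i=23, period=8)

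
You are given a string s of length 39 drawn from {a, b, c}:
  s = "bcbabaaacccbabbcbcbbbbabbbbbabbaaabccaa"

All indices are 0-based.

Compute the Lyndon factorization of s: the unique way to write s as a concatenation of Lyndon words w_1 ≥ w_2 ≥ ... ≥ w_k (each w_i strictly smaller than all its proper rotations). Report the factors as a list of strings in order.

["bc", "b", "ab", "aaacccbabbcbcbbbbabbbbbabb", "aaabcc", "a", "a"]

emit factor 1: 'bc' (i=0, period=2)
emit factor 2: 'b' (i=2, period=1)
emit factor 3: 'ab' (i=3, period=2)
emit factor 4: 'aaacccbabbcbcbbbbabbbbbabb' (i=5, period=26)
emit factor 5: 'aaabcc' (i=31, period=6)
emit factor 6: 'a' (i=37, period=1)
emit factor 7: 'a' (i=38, period=1)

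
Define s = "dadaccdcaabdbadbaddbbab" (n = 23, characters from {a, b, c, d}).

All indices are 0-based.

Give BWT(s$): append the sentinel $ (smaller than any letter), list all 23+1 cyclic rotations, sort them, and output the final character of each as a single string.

rank  rotation                  last
    0  $dadaccdcaabdbadbaddbbab  b
    1  aabdbadbaddbbab$dadaccdc  c
    2  ab$dadaccdcaabdbadbaddbb  b
    3  abdbadbaddbbab$dadaccdca  a
    4  accdcaabdbadbaddbbab$dad  d
    5  adaccdcaabdbadbaddbbab$d  d
    6  adbaddbbab$dadaccdcaabdb  b
    7  addbbab$dadaccdcaabdbadb  b
    8  b$dadaccdcaabdbadbaddbba  a
    9  bab$dadaccdcaabdbadbaddb  b
   10  badbaddbbab$dadaccdcaabd  d
   11  baddbbab$dadaccdcaabdbad  d
   12  bbab$dadaccdcaabdbadbadd  d
   13  bdbadbaddbbab$dadaccdcaa  a
   14  caabdbadbaddbbab$dadaccd  d
   15  ccdcaabdbadbaddbbab$dada  a
   16  cdcaabdbadbaddbbab$dadac  c
   17  daccdcaabdbadbaddbbab$da  a
   18  dadaccdcaabdbadbaddbbab$  $
   19  dbadbaddbbab$dadaccdcaab  b
   20  dbaddbbab$dadaccdcaabdba  a
   21  dbbab$dadaccdcaabdbadbad  d
   22  dcaabdbadbaddbbab$dadacc  c
   23  ddbbab$dadaccdcaabdbadba  a

bcbaddbbabdddadaca$badca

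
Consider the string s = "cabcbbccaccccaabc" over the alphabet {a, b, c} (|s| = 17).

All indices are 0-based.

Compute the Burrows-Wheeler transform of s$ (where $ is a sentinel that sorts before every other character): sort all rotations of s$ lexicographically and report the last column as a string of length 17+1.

rank  rotation            last
    0  $cabcbbccaccccaabc  c
    1  aabc$cabcbbccacccc  c
    2  abc$cabcbbccacccca  a
    3  abcbbccaccccaabc$c  c
    4  accccaabc$cabcbbcc  c
    5  bbccaccccaabc$cabc  c
    6  bc$cabcbbccaccccaa  a
    7  bcbbccaccccaabc$ca  a
    8  bccaccccaabc$cabcb  b
    9  c$cabcbbccaccccaab  b
   10  caabc$cabcbbccaccc  c
   11  cabcbbccaccccaabc$  $
   12  caccccaabc$cabcbbc  c
   13  cbbccaccccaabc$cab  b
   14  ccaabc$cabcbbccacc  c
   15  ccaccccaabc$cabcbb  b
   16  cccaabc$cabcbbccac  c
   17  ccccaabc$cabcbbcca  a

ccacccaabbc$cbcbca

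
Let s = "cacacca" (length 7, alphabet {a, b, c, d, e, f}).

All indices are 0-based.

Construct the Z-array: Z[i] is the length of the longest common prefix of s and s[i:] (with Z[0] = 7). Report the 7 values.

[7, 0, 3, 0, 1, 2, 0]

Z[0]=7
i=1: outside box; Z[1]=0
i=2: outside box; Z[2]=3 grow→box=[2,5)
i=3: min(r-i=2, Z[1]=0)=0; Z[3]=0
i=4: min(r-i=1, Z[2]=3)=1; Z[4]=1
i=5: outside box; Z[5]=2 grow→box=[5,7)
i=6: min(r-i=1, Z[1]=0)=0; Z[6]=0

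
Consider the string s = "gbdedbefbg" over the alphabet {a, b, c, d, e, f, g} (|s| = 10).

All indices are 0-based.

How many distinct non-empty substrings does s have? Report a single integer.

50

sorted suffixes:
  #0 SA[0]=1  'bdedbefbg'
  #1 SA[1]=5  'befbg'
  #2 SA[2]=8  'bg'
  #3 SA[3]=4  'dbefbg'
  #4 SA[4]=2  'dedbefbg'
  #5 SA[5]=3  'edbefbg'
  #6 SA[6]=6  'efbg'
  #7 SA[7]=7  'fbg'
  #8 SA[8]=9  'g'
  #9 SA[9]=0  'gbdedbefbg'

SA = [1, 5, 8, 4, 2, 3, 6, 7, 9, 0]
[i] adj suffixes → lcp
  [1] 1/5 → 1 ('b')
  [2] 5/8 → 1 ('b')
  [3] 8/4 → 0 ('')
  [4] 4/2 → 1 ('d')
  [5] 2/3 → 0 ('')
  [6] 3/6 → 1 ('e')
  [7] 6/7 → 0 ('')
  [8] 7/9 → 0 ('')
  [9] 9/0 → 1 ('g')

n(n+1)/2 = 10·11/2 = 55
Σ LCP = 0 + 1 + 1 + 0 + 1 + 0 + 1 + 0 + 0 + 1 = 5
distinct = 55 − 5 = 50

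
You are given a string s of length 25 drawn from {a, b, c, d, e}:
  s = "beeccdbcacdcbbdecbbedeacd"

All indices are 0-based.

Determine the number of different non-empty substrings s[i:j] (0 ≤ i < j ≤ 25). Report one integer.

rank | idx | suffix
   0 |  22 | acd
   1 |   8 | acdcbbdecbbedeacd
   2 |  12 | bbdecbbedeacd
   3 |  17 | bbedeacd
   4 |   6 | bcacdcbbdecbbedeacd
   5 |  13 | bdecbbedeacd
   6 |  18 | bedeacd
   7 |   0 | beeccdbcacdcbbdecbbedeacd
   8 |   7 | cacdcbbdecbbedeacd
   9 |  11 | cbbdecbbedeacd
  10 |  16 | cbbedeacd
  11 |   3 | ccdbcacdcbbdecbbedeacd
  12 |  23 | cd
  13 |   4 | cdbcacdcbbdecbbedeacd
  14 |   9 | cdcbbdecbbedeacd
  15 |  24 | d
  16 |   5 | dbcacdcbbdecbbedeacd
  17 |  10 | dcbbdecbbedeacd
  18 |  20 | deacd
  19 |  14 | decbbedeacd
  20 |  21 | eacd
  21 |  15 | ecbbedeacd
  22 |   2 | eccdbcacdcbbdecbbedeacd
  23 |  19 | edeacd
  24 |   1 | eeccdbcacdcbbdecbbedeacd

SA = [22, 8, 12, 17, 6, 13, 18, 0, 7, 11, 16, 3, 23, 4, 9, 24, 5, 10, 20, 14, 21, 15, 2, 19, 1]
rank  pair      lcp
   1  s[22:],s[8:]  3  'acd'
   2  s[8:],s[12:]  0  ''
   3  s[12:],s[17:]  2  'bb'
   4  s[17:],s[6:]  1  'b'
   5  s[6:],s[13:]  1  'b'
   6  s[13:],s[18:]  1  'b'
   7  s[18:],s[0:]  2  'be'
   8  s[0:],s[7:]  0  ''
   9  s[7:],s[11:]  1  'c'
  10  s[11:],s[16:]  3  'cbb'
  11  s[16:],s[3:]  1  'c'
  12  s[3:],s[23:]  1  'c'
  13  s[23:],s[4:]  2  'cd'
  14  s[4:],s[9:]  2  'cd'
  15  s[9:],s[24:]  0  ''
  16  s[24:],s[5:]  1  'd'
  17  s[5:],s[10:]  1  'd'
  18  s[10:],s[20:]  1  'd'
  19  s[20:],s[14:]  2  'de'
  20  s[14:],s[21:]  0  ''
  21  s[21:],s[15:]  1  'e'
  22  s[15:],s[2:]  2  'ec'
  23  s[2:],s[19:]  1  'e'
  24  s[19:],s[1:]  1  'e'

n(n+1)/2 = 25·26/2 = 325
Σ LCP = 0 + 3 + 0 + 2 + 1 + 1 + 1 + 2 + 0 + 1 + 3 + 1 + 1 + 2 + 2 + 0 + 1 + 1 + 1 + 2 + 0 + 1 + 2 + 1 + 1 = 30
distinct = 325 − 30 = 295

295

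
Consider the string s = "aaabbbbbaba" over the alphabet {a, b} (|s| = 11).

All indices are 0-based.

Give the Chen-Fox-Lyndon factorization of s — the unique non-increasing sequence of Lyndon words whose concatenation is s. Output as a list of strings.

["aaabbbbbab", "a"]

emit factor 1: 'aaabbbbbab' (i=0, period=10)
emit factor 2: 'a' (i=10, period=1)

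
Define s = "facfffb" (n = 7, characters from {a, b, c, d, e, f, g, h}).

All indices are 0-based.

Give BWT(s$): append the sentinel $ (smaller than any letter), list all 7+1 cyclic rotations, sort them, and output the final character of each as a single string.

rank  rotation  last
    0  $facfffb  b
    1  acfffb$f  f
    2  b$facfff  f
    3  cfffb$fa  a
    4  facfffb$  $
    5  fb$facff  f
    6  ffb$facf  f
    7  fffb$fac  c

bffa$ffc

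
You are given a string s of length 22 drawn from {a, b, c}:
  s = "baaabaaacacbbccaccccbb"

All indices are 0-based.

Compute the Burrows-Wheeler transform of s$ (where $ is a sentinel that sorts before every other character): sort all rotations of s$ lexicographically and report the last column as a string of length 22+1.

bbbaaaaccb$accbaccabcca

rank  rotation                 last
    0  $baaabaaacacbbccaccccbb  b
    1  aaabaaacacbbccaccccbb$b  b
    2  aaacacbbccaccccbb$baaab  b
    3  aabaaacacbbccaccccbb$ba  a
    4  aacacbbccaccccbb$baaaba  a
    5  abaaacacbbccaccccbb$baa  a
    6  acacbbccaccccbb$baaabaa  a
    7  acbbccaccccbb$baaabaaac  c
    8  accccbb$baaabaaacacbbcc  c
    9  b$baaabaaacacbbccaccccb  b
   10  baaabaaacacbbccaccccbb$  $
   11  baaacacbbccaccccbb$baaa  a
   12  bb$baaabaaacacbbccacccc  c
   13  bbccaccccbb$baaabaaacac  c
   14  bccaccccbb$baaabaaacacb  b
   15  cacbbccaccccbb$baaabaaa  a
   16  caccccbb$baaabaaacacbbc  c
   17  cbb$baaabaaacacbbccaccc  c
   18  cbbccaccccbb$baaabaaaca  a
   19  ccaccccbb$baaabaaacacbb  b
   20  ccbb$baaabaaacacbbccacc  c
   21  cccbb$baaabaaacacbbccac  c
   22  ccccbb$baaabaaacacbbcca  a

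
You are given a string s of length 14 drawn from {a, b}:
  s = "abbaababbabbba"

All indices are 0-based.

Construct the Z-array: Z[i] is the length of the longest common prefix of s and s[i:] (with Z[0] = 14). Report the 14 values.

Z[0]=14
i=1: i≥r, start 0; Z[1]=0
i=2: i≥r, start 0; Z[2]=0
i=3: i≥r, start 0; Z[3]=1 grow→box=[3,4)
i=4: i≥r, start 0; Z[4]=2 grow→box=[4,6)
i=5: min(r-i=1, Z[1]=0)=0; Z[5]=0
i=6: i≥r, start 0; Z[6]=4 grow→box=[6,10)
i=7: min(r-i=3, Z[1]=0)=0; Z[7]=0
i=8: min(r-i=2, Z[2]=0)=0; Z[8]=0
i=9: min(r-i=1, Z[3]=1)=1; Z[9]=3 grow→box=[9,12)
i=10: min(r-i=2, Z[1]=0)=0; Z[10]=0
i=11: min(r-i=1, Z[2]=0)=0; Z[11]=0
i=12: i≥r, start 0; Z[12]=0
i=13: i≥r, start 0; Z[13]=1 grow→box=[13,14)

[14, 0, 0, 1, 2, 0, 4, 0, 0, 3, 0, 0, 0, 1]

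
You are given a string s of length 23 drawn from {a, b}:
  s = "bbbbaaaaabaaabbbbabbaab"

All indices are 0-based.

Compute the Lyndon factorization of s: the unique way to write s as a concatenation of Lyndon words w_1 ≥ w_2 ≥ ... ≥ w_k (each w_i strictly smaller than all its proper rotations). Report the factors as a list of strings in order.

emit factor 1: 'b' (i=0, period=1)
emit factor 2: 'b' (i=1, period=1)
emit factor 3: 'b' (i=2, period=1)
emit factor 4: 'b' (i=3, period=1)
emit factor 5: 'aaaaabaaabbbbabbaab' (i=4, period=19)

["b", "b", "b", "b", "aaaaabaaabbbbabbaab"]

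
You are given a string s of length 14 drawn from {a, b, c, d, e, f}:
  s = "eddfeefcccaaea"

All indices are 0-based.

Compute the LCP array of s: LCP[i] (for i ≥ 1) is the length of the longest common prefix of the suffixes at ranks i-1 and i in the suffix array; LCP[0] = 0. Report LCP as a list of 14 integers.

[0, 1, 1, 0, 1, 2, 0, 1, 0, 1, 1, 1, 0, 1]

rank→(start, suffix):
  0 → (13, 'a')
  1 → (10, 'aaea')
  2 → (11, 'aea')
  3 → (9, 'caaea')
  4 → (8, 'ccaaea')
  5 → (7, 'cccaaea')
  6 → (1, 'ddfeefcccaaea')
  7 → (2, 'dfeefcccaaea')
  8 → (12, 'ea')
  9 → (0, 'eddfeefcccaaea')
  10 → (4, 'eefcccaaea')
  11 → (5, 'efcccaaea')
  12 → (6, 'fcccaaea')
  13 → (3, 'feefcccaaea')

SA = [13, 10, 11, 9, 8, 7, 1, 2, 12, 0, 4, 5, 6, 3]
[i] adj suffixes → lcp
  [1] 13/10 → 1 ('a')
  [2] 10/11 → 1 ('a')
  [3] 11/9 → 0 ('')
  [4] 9/8 → 1 ('c')
  [5] 8/7 → 2 ('cc')
  [6] 7/1 → 0 ('')
  [7] 1/2 → 1 ('d')
  [8] 2/12 → 0 ('')
  [9] 12/0 → 1 ('e')
  [10] 0/4 → 1 ('e')
  [11] 4/5 → 1 ('e')
  [12] 5/6 → 0 ('')
  [13] 6/3 → 1 ('f')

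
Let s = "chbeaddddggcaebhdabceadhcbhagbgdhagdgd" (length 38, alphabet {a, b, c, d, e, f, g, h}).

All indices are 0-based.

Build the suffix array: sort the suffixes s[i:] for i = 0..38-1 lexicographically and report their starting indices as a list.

rank | idx | suffix
   0 |  17 | abceadhcbhagbgdhagdgd
   1 |   4 | addddggcaebhdabceadhcbhagbgdhagdgd
   2 |  21 | adhcbhagbgdhagdgd
   3 |  12 | aebhdabceadhcbhagbgdhagdgd
   4 |  27 | agbgdhagdgd
   5 |  33 | agdgd
   6 |  18 | bceadhcbhagbgdhagdgd
   7 |   2 | beaddddggcaebhdabceadhcbhagbgdhagdgd
   8 |  29 | bgdhagdgd
   9 |  25 | bhagbgdhagdgd
  10 |  14 | bhdabceadhcbhagbgdhagdgd
  11 |  11 | caebhdabceadhcbhagbgdhagdgd
  12 |  24 | cbhagbgdhagdgd
  13 |  19 | ceadhcbhagbgdhagdgd
  14 |   0 | chbeaddddggcaebhdabceadhcbhagbgdhagdgd
  15 |  37 | d
  16 |  16 | dabceadhcbhagbgdhagdgd
  17 |   5 | ddddggcaebhdabceadhcbhagbgdhagdgd
  18 |   6 | dddggcaebhdabceadhcbhagbgdhagdgd
  19 |   7 | ddggcaebhdabceadhcbhagbgdhagdgd
  20 |  35 | dgd
  21 |   8 | dggcaebhdabceadhcbhagbgdhagdgd
  22 |  31 | dhagdgd
  23 |  22 | dhcbhagbgdhagdgd
  24 |   3 | eaddddggcaebhdabceadhcbhagbgdhagdgd
  25 |  20 | eadhcbhagbgdhagdgd
  26 |  13 | ebhdabceadhcbhagbgdhagdgd
  27 |  28 | gbgdhagdgd
  28 |  10 | gcaebhdabceadhcbhagbgdhagdgd
  29 |  36 | gd
  30 |  34 | gdgd
  31 |  30 | gdhagdgd
  32 |   9 | ggcaebhdabceadhcbhagbgdhagdgd
  33 |  26 | hagbgdhagdgd
  34 |  32 | hagdgd
  35 |   1 | hbeaddddggcaebhdabceadhcbhagbgdhagdgd
  36 |  23 | hcbhagbgdhagdgd
  37 |  15 | hdabceadhcbhagbgdhagdgd

[17, 4, 21, 12, 27, 33, 18, 2, 29, 25, 14, 11, 24, 19, 0, 37, 16, 5, 6, 7, 35, 8, 31, 22, 3, 20, 13, 28, 10, 36, 34, 30, 9, 26, 32, 1, 23, 15]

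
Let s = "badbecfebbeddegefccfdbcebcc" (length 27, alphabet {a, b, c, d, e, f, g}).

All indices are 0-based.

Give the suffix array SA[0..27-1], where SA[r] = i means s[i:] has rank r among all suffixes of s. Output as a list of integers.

[1, 0, 8, 24, 21, 3, 9, 26, 25, 17, 22, 18, 5, 20, 2, 11, 12, 7, 23, 4, 10, 15, 13, 16, 19, 6, 14]

rank | idx | suffix
   0 |   1 | adbecfebbeddegefccfdbcebcc
   1 |   0 | badbecfebbeddegefccfdbcebcc
   2 |   8 | bbeddegefccfdbcebcc
   3 |  24 | bcc
   4 |  21 | bcebcc
   5 |   3 | becfebbeddegefccfdbcebcc
   6 |   9 | beddegefccfdbcebcc
   7 |  26 | c
   8 |  25 | cc
   9 |  17 | ccfdbcebcc
  10 |  22 | cebcc
  11 |  18 | cfdbcebcc
  12 |   5 | cfebbeddegefccfdbcebcc
  13 |  20 | dbcebcc
  14 |   2 | dbecfebbeddegefccfdbcebcc
  15 |  11 | ddegefccfdbcebcc
  16 |  12 | degefccfdbcebcc
  17 |   7 | ebbeddegefccfdbcebcc
  18 |  23 | ebcc
  19 |   4 | ecfebbeddegefccfdbcebcc
  20 |  10 | eddegefccfdbcebcc
  21 |  15 | efccfdbcebcc
  22 |  13 | egefccfdbcebcc
  23 |  16 | fccfdbcebcc
  24 |  19 | fdbcebcc
  25 |   6 | febbeddegefccfdbcebcc
  26 |  14 | gefccfdbcebcc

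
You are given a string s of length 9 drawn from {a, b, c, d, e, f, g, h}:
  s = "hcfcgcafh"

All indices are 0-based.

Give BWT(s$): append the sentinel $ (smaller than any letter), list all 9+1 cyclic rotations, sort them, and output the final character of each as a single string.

rank  rotation    last
    0  $hcfcgcafh  h
    1  afh$hcfcgc  c
    2  cafh$hcfcg  g
    3  cfcgcafh$h  h
    4  cgcafh$hcf  f
    5  fcgcafh$hc  c
    6  fh$hcfcgca  a
    7  gcafh$hcfc  c
    8  h$hcfcgcaf  f
    9  hcfcgcafh$  $

hcghfcacf$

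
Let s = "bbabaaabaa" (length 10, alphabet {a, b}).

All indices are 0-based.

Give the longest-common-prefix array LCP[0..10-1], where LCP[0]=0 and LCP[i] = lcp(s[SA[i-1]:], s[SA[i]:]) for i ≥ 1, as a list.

[0, 1, 2, 2, 1, 4, 0, 3, 2, 1]

sorted suffixes:
  #0 SA[0]=9  'a'
  #1 SA[1]=8  'aa'
  #2 SA[2]=4  'aaabaa'
  #3 SA[3]=5  'aabaa'
  #4 SA[4]=6  'abaa'
  #5 SA[5]=2  'abaaabaa'
  #6 SA[6]=7  'baa'
  #7 SA[7]=3  'baaabaa'
  #8 SA[8]=1  'babaaabaa'
  #9 SA[9]=0  'bbabaaabaa'

SA = [9, 8, 4, 5, 6, 2, 7, 3, 1, 0]
rank  pair      lcp
   1  s[9:],s[8:]  1  'a'
   2  s[8:],s[4:]  2  'aa'
   3  s[4:],s[5:]  2  'aa'
   4  s[5:],s[6:]  1  'a'
   5  s[6:],s[2:]  4  'abaa'
   6  s[2:],s[7:]  0  ''
   7  s[7:],s[3:]  3  'baa'
   8  s[3:],s[1:]  2  'ba'
   9  s[1:],s[0:]  1  'b'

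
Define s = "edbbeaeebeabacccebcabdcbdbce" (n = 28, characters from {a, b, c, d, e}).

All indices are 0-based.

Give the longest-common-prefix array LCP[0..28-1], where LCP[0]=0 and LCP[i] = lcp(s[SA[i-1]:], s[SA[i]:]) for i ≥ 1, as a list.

[0, 2, 1, 1, 0, 1, 1, 2, 1, 2, 1, 3, 0, 1, 1, 2, 1, 2, 0, 2, 1, 0, 1, 2, 1, 2, 1, 1]

sorted suffixes:
  #0 SA[0]=10  'abacccebcabdcbdbce'
  #1 SA[1]=19  'abdcbdbce'
  #2 SA[2]=12  'acccebcabdcbdbce'
  #3 SA[3]=5  'aeebeabacccebcabdcbdbce'
  #4 SA[4]=11  'bacccebcabdcbdbce'
  #5 SA[5]=2  'bbeaeebeabacccebcabdcbdbce'
  #6 SA[6]=17  'bcabdcbdbce'
  #7 SA[7]=25  'bce'
  #8 SA[8]=23  'bdbce'
  #9 SA[9]=20  'bdcbdbce'
  #10 SA[10]=8  'beabacccebcabdcbdbce'
  #11 SA[11]=3  'beaeebeabacccebcabdcbdbce'
  #12 SA[12]=18  'cabdcbdbce'
  #13 SA[13]=22  'cbdbce'
  #14 SA[14]=13  'cccebcabdcbdbce'
  #15 SA[15]=14  'ccebcabdcbdbce'
  #16 SA[16]=26  'ce'
  #17 SA[17]=15  'cebcabdcbdbce'
  #18 SA[18]=1  'dbbeaeebeabacccebcabdcbdbce'
  #19 SA[19]=24  'dbce'
  #20 SA[20]=21  'dcbdbce'
  #21 SA[21]=27  'e'
  #22 SA[22]=9  'eabacccebcabdcbdbce'
  #23 SA[23]=4  'eaeebeabacccebcabdcbdbce'
  #24 SA[24]=16  'ebcabdcbdbce'
  #25 SA[25]=7  'ebeabacccebcabdcbdbce'
  #26 SA[26]=0  'edbbeaeebeabacccebcabdcbdbce'
  #27 SA[27]=6  'eebeabacccebcabdcbdbce'

SA = [10, 19, 12, 5, 11, 2, 17, 25, 23, 20, 8, 3, 18, 22, 13, 14, 26, 15, 1, 24, 21, 27, 9, 4, 16, 7, 0, 6]
i: (SA[i-1],SA[i]) lcp shared
  1: (10,19) 2 'ab'
  2: (19,12) 1 'a'
  3: (12,5) 1 'a'
  4: (5,11) 0 ''
  5: (11,2) 1 'b'
  6: (2,17) 1 'b'
  7: (17,25) 2 'bc'
  8: (25,23) 1 'b'
  9: (23,20) 2 'bd'
  10: (20,8) 1 'b'
  11: (8,3) 3 'bea'
  12: (3,18) 0 ''
  13: (18,22) 1 'c'
  14: (22,13) 1 'c'
  15: (13,14) 2 'cc'
  16: (14,26) 1 'c'
  17: (26,15) 2 'ce'
  18: (15,1) 0 ''
  19: (1,24) 2 'db'
  20: (24,21) 1 'd'
  21: (21,27) 0 ''
  22: (27,9) 1 'e'
  23: (9,4) 2 'ea'
  24: (4,16) 1 'e'
  25: (16,7) 2 'eb'
  26: (7,0) 1 'e'
  27: (0,6) 1 'e'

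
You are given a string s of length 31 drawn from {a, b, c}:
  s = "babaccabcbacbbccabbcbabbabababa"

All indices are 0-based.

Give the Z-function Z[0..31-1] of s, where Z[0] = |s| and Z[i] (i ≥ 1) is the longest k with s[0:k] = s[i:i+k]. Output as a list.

Z[0]=31
i=1: fresh scan; Z[1]=0
i=2: fresh scan; Z[2]=2 scan→box=[2,4)
i=3: min(r-i=1, Z[1]=0)=0; Z[3]=0
i=4: fresh scan; Z[4]=0
i=5: fresh scan; Z[5]=0
i=6: fresh scan; Z[6]=0
i=7: fresh scan; Z[7]=1 scan→box=[7,8)
i=8: fresh scan; Z[8]=0
i=9: fresh scan; Z[9]=2 scan→box=[9,11)
i=10: min(r-i=1, Z[1]=0)=0; Z[10]=0
i=11: fresh scan; Z[11]=0
i=12: fresh scan; Z[12]=1 scan→box=[12,13)
i=13: fresh scan; Z[13]=1 scan→box=[13,14)
i=14: fresh scan; Z[14]=0
i=15: fresh scan; Z[15]=0
i=16: fresh scan; Z[16]=0
i=17: fresh scan; Z[17]=1 scan→box=[17,18)
i=18: fresh scan; Z[18]=1 scan→box=[18,19)
i=19: fresh scan; Z[19]=0
i=20: fresh scan; Z[20]=3 scan→box=[20,23)
i=21: min(r-i=2, Z[1]=0)=0; Z[21]=0
i=22: min(r-i=1, Z[2]=2)=1; Z[22]=1
i=23: fresh scan; Z[23]=4 scan→box=[23,27)
i=24: min(r-i=3, Z[1]=0)=0; Z[24]=0
i=25: min(r-i=2, Z[2]=2)=2; Z[25]=4 scan→box=[25,29)
i=26: min(r-i=3, Z[1]=0)=0; Z[26]=0
i=27: min(r-i=2, Z[2]=2)=2; Z[27]=4 scan→box=[27,31)
i=28: min(r-i=3, Z[1]=0)=0; Z[28]=0
i=29: min(r-i=2, Z[2]=2)=2; Z[29]=2
i=30: min(r-i=1, Z[3]=0)=0; Z[30]=0

[31, 0, 2, 0, 0, 0, 0, 1, 0, 2, 0, 0, 1, 1, 0, 0, 0, 1, 1, 0, 3, 0, 1, 4, 0, 4, 0, 4, 0, 2, 0]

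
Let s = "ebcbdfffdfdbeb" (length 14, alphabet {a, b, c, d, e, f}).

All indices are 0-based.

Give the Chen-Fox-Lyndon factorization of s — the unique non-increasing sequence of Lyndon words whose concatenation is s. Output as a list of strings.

emit factor 1: 'e' (i=0, period=1)
emit factor 2: 'bcbdfffdfdbe' (i=1, period=12)
emit factor 3: 'b' (i=13, period=1)

["e", "bcbdfffdfdbe", "b"]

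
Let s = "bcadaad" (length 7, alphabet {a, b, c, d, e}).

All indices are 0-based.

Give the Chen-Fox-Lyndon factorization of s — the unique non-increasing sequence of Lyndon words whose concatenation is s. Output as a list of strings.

emit factor 1: 'bc' (i=0, period=2)
emit factor 2: 'ad' (i=2, period=2)
emit factor 3: 'aad' (i=4, period=3)

["bc", "ad", "aad"]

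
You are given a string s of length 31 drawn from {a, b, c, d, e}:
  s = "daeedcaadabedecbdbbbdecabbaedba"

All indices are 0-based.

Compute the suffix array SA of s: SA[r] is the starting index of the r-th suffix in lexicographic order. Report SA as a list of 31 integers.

rank→(start, suffix):
  0 → (30, 'a')
  1 → (6, 'aadabedecbdbbbdecabbaedba')
  2 → (23, 'abbaedba')
  3 → (9, 'abedecbdbbbdecabbaedba')
  4 → (7, 'adabedecbdbbbdecabbaedba')
  5 → (26, 'aedba')
  6 → (1, 'aeedcaadabedecbdbbbdecabbaedba')
  7 → (29, 'ba')
  8 → (25, 'baedba')
  9 → (24, 'bbaedba')
  10 → (17, 'bbbdecabbaedba')
  11 → (18, 'bbdecabbaedba')
  12 → (15, 'bdbbbdecabbaedba')
  13 → (19, 'bdecabbaedba')
  14 → (10, 'bedecbdbbbdecabbaedba')
  15 → (5, 'caadabedecbdbbbdecabbaedba')
  16 → (22, 'cabbaedba')
  17 → (14, 'cbdbbbdecabbaedba')
  18 → (8, 'dabedecbdbbbdecabbaedba')
  19 → (0, 'daeedcaadabedecbdbbbdecabbaedba')
  20 → (28, 'dba')
  21 → (16, 'dbbbdecabbaedba')
  22 → (4, 'dcaadabedecbdbbbdecabbaedba')
  23 → (20, 'decabbaedba')
  24 → (12, 'decbdbbbdecabbaedba')
  25 → (21, 'ecabbaedba')
  26 → (13, 'ecbdbbbdecabbaedba')
  27 → (27, 'edba')
  28 → (3, 'edcaadabedecbdbbbdecabbaedba')
  29 → (11, 'edecbdbbbdecabbaedba')
  30 → (2, 'eedcaadabedecbdbbbdecabbaedba')

[30, 6, 23, 9, 7, 26, 1, 29, 25, 24, 17, 18, 15, 19, 10, 5, 22, 14, 8, 0, 28, 16, 4, 20, 12, 21, 13, 27, 3, 11, 2]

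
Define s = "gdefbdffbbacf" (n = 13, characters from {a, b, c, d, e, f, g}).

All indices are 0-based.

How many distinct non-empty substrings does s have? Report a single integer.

sorted suffixes:
  #0 SA[0]=10  'acf'
  #1 SA[1]=9  'bacf'
  #2 SA[2]=8  'bbacf'
  #3 SA[3]=4  'bdffbbacf'
  #4 SA[4]=11  'cf'
  #5 SA[5]=1  'defbdffbbacf'
  #6 SA[6]=5  'dffbbacf'
  #7 SA[7]=2  'efbdffbbacf'
  #8 SA[8]=12  'f'
  #9 SA[9]=7  'fbbacf'
  #10 SA[10]=3  'fbdffbbacf'
  #11 SA[11]=6  'ffbbacf'
  #12 SA[12]=0  'gdefbdffbbacf'

SA = [10, 9, 8, 4, 11, 1, 5, 2, 12, 7, 3, 6, 0]
rank  pair      lcp
   1  s[10:],s[9:]  0  ''
   2  s[9:],s[8:]  1  'b'
   3  s[8:],s[4:]  1  'b'
   4  s[4:],s[11:]  0  ''
   5  s[11:],s[1:]  0  ''
   6  s[1:],s[5:]  1  'd'
   7  s[5:],s[2:]  0  ''
   8  s[2:],s[12:]  0  ''
   9  s[12:],s[7:]  1  'f'
  10  s[7:],s[3:]  2  'fb'
  11  s[3:],s[6:]  1  'f'
  12  s[6:],s[0:]  0  ''

n(n+1)/2 = 13·14/2 = 91
Σ LCP = 0 + 0 + 1 + 1 + 0 + 0 + 1 + 0 + 0 + 1 + 2 + 1 + 0 = 7
distinct = 91 − 7 = 84

84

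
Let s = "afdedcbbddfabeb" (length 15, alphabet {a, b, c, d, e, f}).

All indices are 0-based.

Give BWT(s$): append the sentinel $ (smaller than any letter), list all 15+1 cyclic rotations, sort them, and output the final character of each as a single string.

bf$ecbadebfdbdda

rank  rotation          last
    0  $afdedcbbddfabeb  b
    1  abeb$afdedcbbddf  f
    2  afdedcbbddfabeb$  $
    3  b$afdedcbbddfabe  e
    4  bbddfabeb$afdedc  c
    5  bddfabeb$afdedcb  b
    6  beb$afdedcbbddfa  a
    7  cbbddfabeb$afded  d
    8  dcbbddfabeb$afde  e
    9  ddfabeb$afdedcbb  b
   10  dedcbbddfabeb$af  f
   11  dfabeb$afdedcbbd  d
   12  eb$afdedcbbddfab  b
   13  edcbbddfabeb$afd  d
   14  fabeb$afdedcbbdd  d
   15  fdedcbbddfabeb$a  a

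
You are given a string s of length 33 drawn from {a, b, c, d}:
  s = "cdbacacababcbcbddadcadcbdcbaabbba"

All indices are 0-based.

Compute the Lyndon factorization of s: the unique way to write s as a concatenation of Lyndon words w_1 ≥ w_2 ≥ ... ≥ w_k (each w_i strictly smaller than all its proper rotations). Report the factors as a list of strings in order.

["cd", "b", "ac", "ac", "ababcbcbddadcadcbdcb", "aabbb", "a"]

emit factor 1: 'cd' (i=0, period=2)
emit factor 2: 'b' (i=2, period=1)
emit factor 3: 'ac' (i=3, period=2)
emit factor 4: 'ac' (i=5, period=2)
emit factor 5: 'ababcbcbddadcadcbdcb' (i=7, period=20)
emit factor 6: 'aabbb' (i=27, period=5)
emit factor 7: 'a' (i=32, period=1)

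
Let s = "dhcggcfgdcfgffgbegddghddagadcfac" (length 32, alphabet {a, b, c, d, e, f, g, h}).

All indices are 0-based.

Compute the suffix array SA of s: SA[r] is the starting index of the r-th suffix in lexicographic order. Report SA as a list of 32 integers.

rank→(start, suffix):
  0 → (30, 'ac')
  1 → (26, 'adcfac')
  2 → (24, 'agadcfac')
  3 → (15, 'begddghddagadcfac')
  4 → (31, 'c')
  5 → (28, 'cfac')
  6 → (5, 'cfgdcfgffgbegddghddagadcfac')
  7 → (9, 'cfgffgbegddghddagadcfac')
  8 → (2, 'cggcfgdcfgffgbegddghddagadcfac')
  9 → (23, 'dagadcfac')
  10 → (27, 'dcfac')
  11 → (8, 'dcfgffgbegddghddagadcfac')
  12 → (22, 'ddagadcfac')
  13 → (18, 'ddghddagadcfac')
  14 → (19, 'dghddagadcfac')
  15 → (0, 'dhcggcfgdcfgffgbegddghddagadcfac')
  16 → (16, 'egddghddagadcfac')
  17 → (29, 'fac')
  18 → (12, 'ffgbegddghddagadcfac')
  19 → (13, 'fgbegddghddagadcfac')
  20 → (6, 'fgdcfgffgbegddghddagadcfac')
  21 → (10, 'fgffgbegddghddagadcfac')
  22 → (25, 'gadcfac')
  23 → (14, 'gbegddghddagadcfac')
  24 → (4, 'gcfgdcfgffgbegddghddagadcfac')
  25 → (7, 'gdcfgffgbegddghddagadcfac')
  26 → (17, 'gddghddagadcfac')
  27 → (11, 'gffgbegddghddagadcfac')
  28 → (3, 'ggcfgdcfgffgbegddghddagadcfac')
  29 → (20, 'ghddagadcfac')
  30 → (1, 'hcggcfgdcfgffgbegddghddagadcfac')
  31 → (21, 'hddagadcfac')

[30, 26, 24, 15, 31, 28, 5, 9, 2, 23, 27, 8, 22, 18, 19, 0, 16, 29, 12, 13, 6, 10, 25, 14, 4, 7, 17, 11, 3, 20, 1, 21]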